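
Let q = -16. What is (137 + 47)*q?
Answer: -2944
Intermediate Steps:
(137 + 47)*q = (137 + 47)*(-16) = 184*(-16) = -2944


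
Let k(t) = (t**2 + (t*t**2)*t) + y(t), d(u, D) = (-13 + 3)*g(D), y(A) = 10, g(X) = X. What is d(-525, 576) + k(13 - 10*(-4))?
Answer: 7887540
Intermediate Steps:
d(u, D) = -10*D (d(u, D) = (-13 + 3)*D = -10*D)
k(t) = 10 + t**2 + t**4 (k(t) = (t**2 + (t*t**2)*t) + 10 = (t**2 + t**3*t) + 10 = (t**2 + t**4) + 10 = 10 + t**2 + t**4)
d(-525, 576) + k(13 - 10*(-4)) = -10*576 + (10 + (13 - 10*(-4))**2 + (13 - 10*(-4))**4) = -5760 + (10 + (13 + 40)**2 + (13 + 40)**4) = -5760 + (10 + 53**2 + 53**4) = -5760 + (10 + 2809 + 7890481) = -5760 + 7893300 = 7887540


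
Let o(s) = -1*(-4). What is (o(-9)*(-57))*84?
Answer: -19152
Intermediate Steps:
o(s) = 4
(o(-9)*(-57))*84 = (4*(-57))*84 = -228*84 = -19152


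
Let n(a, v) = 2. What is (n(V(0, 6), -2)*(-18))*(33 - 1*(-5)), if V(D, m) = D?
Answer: -1368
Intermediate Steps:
(n(V(0, 6), -2)*(-18))*(33 - 1*(-5)) = (2*(-18))*(33 - 1*(-5)) = -36*(33 + 5) = -36*38 = -1368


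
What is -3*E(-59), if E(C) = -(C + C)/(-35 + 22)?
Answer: 354/13 ≈ 27.231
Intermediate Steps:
E(C) = 2*C/13 (E(C) = -2*C/(-13) = -2*C*(-1)/13 = -(-2)*C/13 = 2*C/13)
-3*E(-59) = -6*(-59)/13 = -3*(-118/13) = 354/13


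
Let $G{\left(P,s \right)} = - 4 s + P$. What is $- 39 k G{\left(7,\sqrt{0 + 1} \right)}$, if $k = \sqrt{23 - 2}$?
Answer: $- 117 \sqrt{21} \approx -536.16$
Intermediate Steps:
$G{\left(P,s \right)} = P - 4 s$
$k = \sqrt{21} \approx 4.5826$
$- 39 k G{\left(7,\sqrt{0 + 1} \right)} = - 39 \sqrt{21} \left(7 - 4 \sqrt{0 + 1}\right) = - 39 \sqrt{21} \left(7 - 4 \sqrt{1}\right) = - 39 \sqrt{21} \left(7 - 4\right) = - 39 \sqrt{21} \cdot 3 = - 117 \sqrt{21}$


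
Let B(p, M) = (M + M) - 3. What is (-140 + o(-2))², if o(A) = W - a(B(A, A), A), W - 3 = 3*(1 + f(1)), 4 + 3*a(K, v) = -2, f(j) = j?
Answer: 16641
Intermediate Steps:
B(p, M) = -3 + 2*M (B(p, M) = 2*M - 3 = -3 + 2*M)
a(K, v) = -2 (a(K, v) = -4/3 + (⅓)*(-2) = -4/3 - ⅔ = -2)
W = 9 (W = 3 + 3*(1 + 1) = 3 + 3*2 = 3 + 6 = 9)
o(A) = 11 (o(A) = 9 - 1*(-2) = 9 + 2 = 11)
(-140 + o(-2))² = (-140 + 11)² = (-129)² = 16641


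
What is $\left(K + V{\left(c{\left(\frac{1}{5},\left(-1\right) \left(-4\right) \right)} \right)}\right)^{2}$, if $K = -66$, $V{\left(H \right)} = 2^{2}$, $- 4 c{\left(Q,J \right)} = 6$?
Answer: $3844$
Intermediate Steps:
$c{\left(Q,J \right)} = - \frac{3}{2}$ ($c{\left(Q,J \right)} = \left(- \frac{1}{4}\right) 6 = - \frac{3}{2}$)
$V{\left(H \right)} = 4$
$\left(K + V{\left(c{\left(\frac{1}{5},\left(-1\right) \left(-4\right) \right)} \right)}\right)^{2} = \left(-66 + 4\right)^{2} = \left(-62\right)^{2} = 3844$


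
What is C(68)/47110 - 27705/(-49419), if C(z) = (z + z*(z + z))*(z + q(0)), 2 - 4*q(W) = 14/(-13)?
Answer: 71425618721/5044279695 ≈ 14.160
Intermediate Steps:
q(W) = 10/13 (q(W) = 1/2 - 7/(2*(-13)) = 1/2 - 7*(-1)/(2*13) = 1/2 - 1/4*(-14/13) = 1/2 + 7/26 = 10/13)
C(z) = (10/13 + z)*(z + 2*z**2) (C(z) = (z + z*(z + z))*(z + 10/13) = (z + z*(2*z))*(10/13 + z) = (z + 2*z**2)*(10/13 + z) = (10/13 + z)*(z + 2*z**2))
C(68)/47110 - 27705/(-49419) = ((1/13)*68*(10 + 26*68**2 + 33*68))/47110 - 27705/(-49419) = ((1/13)*68*(10 + 26*4624 + 2244))*(1/47110) - 27705*(-1/49419) = ((1/13)*68*(10 + 120224 + 2244))*(1/47110) + 9235/16473 = ((1/13)*68*122478)*(1/47110) + 9235/16473 = (8328504/13)*(1/47110) + 9235/16473 = 4164252/306215 + 9235/16473 = 71425618721/5044279695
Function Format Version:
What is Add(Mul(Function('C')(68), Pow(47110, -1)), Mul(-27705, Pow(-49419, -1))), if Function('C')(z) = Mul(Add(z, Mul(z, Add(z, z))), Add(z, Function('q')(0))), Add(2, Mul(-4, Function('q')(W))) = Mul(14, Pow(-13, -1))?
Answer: Rational(71425618721, 5044279695) ≈ 14.160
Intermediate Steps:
Function('q')(W) = Rational(10, 13) (Function('q')(W) = Add(Rational(1, 2), Mul(Rational(-1, 4), Mul(14, Pow(-13, -1)))) = Add(Rational(1, 2), Mul(Rational(-1, 4), Mul(14, Rational(-1, 13)))) = Add(Rational(1, 2), Mul(Rational(-1, 4), Rational(-14, 13))) = Add(Rational(1, 2), Rational(7, 26)) = Rational(10, 13))
Function('C')(z) = Mul(Add(Rational(10, 13), z), Add(z, Mul(2, Pow(z, 2)))) (Function('C')(z) = Mul(Add(z, Mul(z, Add(z, z))), Add(z, Rational(10, 13))) = Mul(Add(z, Mul(z, Mul(2, z))), Add(Rational(10, 13), z)) = Mul(Add(z, Mul(2, Pow(z, 2))), Add(Rational(10, 13), z)) = Mul(Add(Rational(10, 13), z), Add(z, Mul(2, Pow(z, 2)))))
Add(Mul(Function('C')(68), Pow(47110, -1)), Mul(-27705, Pow(-49419, -1))) = Add(Mul(Mul(Rational(1, 13), 68, Add(10, Mul(26, Pow(68, 2)), Mul(33, 68))), Pow(47110, -1)), Mul(-27705, Pow(-49419, -1))) = Add(Mul(Mul(Rational(1, 13), 68, Add(10, Mul(26, 4624), 2244)), Rational(1, 47110)), Mul(-27705, Rational(-1, 49419))) = Add(Mul(Mul(Rational(1, 13), 68, Add(10, 120224, 2244)), Rational(1, 47110)), Rational(9235, 16473)) = Add(Mul(Mul(Rational(1, 13), 68, 122478), Rational(1, 47110)), Rational(9235, 16473)) = Add(Mul(Rational(8328504, 13), Rational(1, 47110)), Rational(9235, 16473)) = Add(Rational(4164252, 306215), Rational(9235, 16473)) = Rational(71425618721, 5044279695)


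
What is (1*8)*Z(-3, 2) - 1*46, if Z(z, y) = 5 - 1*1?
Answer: -14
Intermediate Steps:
Z(z, y) = 4 (Z(z, y) = 5 - 1 = 4)
(1*8)*Z(-3, 2) - 1*46 = (1*8)*4 - 1*46 = 8*4 - 46 = 32 - 46 = -14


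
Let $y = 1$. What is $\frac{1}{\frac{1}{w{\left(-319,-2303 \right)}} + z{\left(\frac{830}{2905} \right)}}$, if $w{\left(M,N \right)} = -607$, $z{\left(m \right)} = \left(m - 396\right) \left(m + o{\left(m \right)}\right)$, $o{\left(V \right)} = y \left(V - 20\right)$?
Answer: $\frac{29743}{228668991} \approx 0.00013007$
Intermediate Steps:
$o{\left(V \right)} = -20 + V$ ($o{\left(V \right)} = 1 \left(V - 20\right) = 1 \left(-20 + V\right) = -20 + V$)
$z{\left(m \right)} = \left(-396 + m\right) \left(-20 + 2 m\right)$ ($z{\left(m \right)} = \left(m - 396\right) \left(m + \left(-20 + m\right)\right) = \left(-396 + m\right) \left(-20 + 2 m\right)$)
$\frac{1}{\frac{1}{w{\left(-319,-2303 \right)}} + z{\left(\frac{830}{2905} \right)}} = \frac{1}{\frac{1}{-607} + \left(7920 - 812 \cdot \frac{830}{2905} + 2 \left(\frac{830}{2905}\right)^{2}\right)} = \frac{1}{- \frac{1}{607} + \left(7920 - 812 \cdot 830 \cdot \frac{1}{2905} + 2 \left(830 \cdot \frac{1}{2905}\right)^{2}\right)} = \frac{1}{- \frac{1}{607} + \left(7920 - 232 + 2 \left(\frac{2}{7}\right)^{2}\right)} = \frac{1}{- \frac{1}{607} + \left(7920 - 232 + 2 \cdot \frac{4}{49}\right)} = \frac{1}{- \frac{1}{607} + \left(7920 - 232 + \frac{8}{49}\right)} = \frac{1}{- \frac{1}{607} + \frac{376720}{49}} = \frac{1}{\frac{228668991}{29743}} = \frac{29743}{228668991}$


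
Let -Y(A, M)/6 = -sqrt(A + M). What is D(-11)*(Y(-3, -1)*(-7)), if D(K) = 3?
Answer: -252*I ≈ -252.0*I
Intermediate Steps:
Y(A, M) = 6*sqrt(A + M) (Y(A, M) = -(-6)*sqrt(A + M) = 6*sqrt(A + M))
D(-11)*(Y(-3, -1)*(-7)) = 3*((6*sqrt(-3 - 1))*(-7)) = 3*((6*sqrt(-4))*(-7)) = 3*((6*(2*I))*(-7)) = 3*((12*I)*(-7)) = 3*(-84*I) = -252*I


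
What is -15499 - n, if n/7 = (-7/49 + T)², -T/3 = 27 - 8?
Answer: -268493/7 ≈ -38356.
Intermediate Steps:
T = -57 (T = -3*(27 - 8) = -3*19 = -57)
n = 160000/7 (n = 7*(-7/49 - 57)² = 7*(-7*1/49 - 57)² = 7*(-⅐ - 57)² = 7*(-400/7)² = 7*(160000/49) = 160000/7 ≈ 22857.)
-15499 - n = -15499 - 1*160000/7 = -15499 - 160000/7 = -268493/7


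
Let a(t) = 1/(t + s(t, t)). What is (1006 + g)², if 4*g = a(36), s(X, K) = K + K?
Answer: 188871075649/186624 ≈ 1.0120e+6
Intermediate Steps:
s(X, K) = 2*K
a(t) = 1/(3*t) (a(t) = 1/(t + 2*t) = 1/(3*t))
g = 1/432 (g = ((⅓)/36)/4 = ((⅓)*(1/36))/4 = (¼)*(1/108) = 1/432 ≈ 0.0023148)
(1006 + g)² = (1006 + 1/432)² = (434593/432)² = 188871075649/186624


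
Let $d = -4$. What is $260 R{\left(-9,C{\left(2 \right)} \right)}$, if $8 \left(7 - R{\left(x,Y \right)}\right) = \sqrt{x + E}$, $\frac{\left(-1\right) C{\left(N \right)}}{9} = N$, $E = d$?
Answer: $1820 - \frac{65 i \sqrt{13}}{2} \approx 1820.0 - 117.18 i$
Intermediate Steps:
$E = -4$
$C{\left(N \right)} = - 9 N$
$R{\left(x,Y \right)} = 7 - \frac{\sqrt{-4 + x}}{8}$ ($R{\left(x,Y \right)} = 7 - \frac{\sqrt{x - 4}}{8} = 7 - \frac{\sqrt{-4 + x}}{8}$)
$260 R{\left(-9,C{\left(2 \right)} \right)} = 260 \left(7 - \frac{\sqrt{-4 - 9}}{8}\right) = 260 \left(7 - \frac{\sqrt{-13}}{8}\right) = 260 \left(7 - \frac{i \sqrt{13}}{8}\right) = 1820 - \frac{65 i \sqrt{13}}{2}$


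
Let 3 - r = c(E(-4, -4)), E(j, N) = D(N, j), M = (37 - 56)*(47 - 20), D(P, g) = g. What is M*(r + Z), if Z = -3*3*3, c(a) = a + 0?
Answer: 10260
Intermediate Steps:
M = -513 (M = -19*27 = -513)
E(j, N) = j
c(a) = a
r = 7 (r = 3 - 1*(-4) = 3 + 4 = 7)
Z = -27 (Z = -9*3 = -27)
M*(r + Z) = -513*(7 - 27) = -513*(-20) = 10260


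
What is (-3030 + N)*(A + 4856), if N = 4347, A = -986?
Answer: 5096790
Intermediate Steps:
(-3030 + N)*(A + 4856) = (-3030 + 4347)*(-986 + 4856) = 1317*3870 = 5096790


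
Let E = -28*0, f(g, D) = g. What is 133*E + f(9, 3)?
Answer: 9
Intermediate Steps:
E = 0
133*E + f(9, 3) = 133*0 + 9 = 0 + 9 = 9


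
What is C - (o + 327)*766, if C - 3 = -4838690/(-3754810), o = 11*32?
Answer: -195291314522/375481 ≈ -5.2011e+5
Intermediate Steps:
o = 352
C = 1610312/375481 (C = 3 - 4838690/(-3754810) = 3 - 4838690*(-1/3754810) = 3 + 483869/375481 = 1610312/375481 ≈ 4.2887)
C - (o + 327)*766 = 1610312/375481 - (352 + 327)*766 = 1610312/375481 - 679*766 = 1610312/375481 - 1*520114 = 1610312/375481 - 520114 = -195291314522/375481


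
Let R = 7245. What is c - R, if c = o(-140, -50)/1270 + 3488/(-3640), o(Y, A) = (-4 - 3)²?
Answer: -167482187/23114 ≈ -7245.9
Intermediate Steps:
o(Y, A) = 49 (o(Y, A) = (-7)² = 49)
c = -21257/23114 (c = 49/1270 + 3488/(-3640) = 49*(1/1270) + 3488*(-1/3640) = 49/1270 - 436/455 = -21257/23114 ≈ -0.91966)
c - R = -21257/23114 - 1*7245 = -21257/23114 - 7245 = -167482187/23114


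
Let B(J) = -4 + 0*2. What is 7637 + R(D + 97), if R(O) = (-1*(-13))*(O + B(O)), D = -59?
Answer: 8079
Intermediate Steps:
B(J) = -4 (B(J) = -4 + 0 = -4)
R(O) = -52 + 13*O (R(O) = (-1*(-13))*(O - 4) = 13*(-4 + O) = -52 + 13*O)
7637 + R(D + 97) = 7637 + (-52 + 13*(-59 + 97)) = 7637 + (-52 + 13*38) = 7637 + (-52 + 494) = 7637 + 442 = 8079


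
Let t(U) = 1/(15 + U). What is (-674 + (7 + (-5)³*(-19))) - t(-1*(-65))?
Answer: 136639/80 ≈ 1708.0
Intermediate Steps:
(-674 + (7 + (-5)³*(-19))) - t(-1*(-65)) = (-674 + (7 + (-5)³*(-19))) - 1/(15 - 1*(-65)) = (-674 + (7 - 125*(-19))) - 1/(15 + 65) = (-674 + (7 + 2375)) - 1/80 = (-674 + 2382) - 1*1/80 = 1708 - 1/80 = 136639/80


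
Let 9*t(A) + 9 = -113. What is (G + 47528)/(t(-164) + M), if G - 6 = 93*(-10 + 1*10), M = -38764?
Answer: -213903/174499 ≈ -1.2258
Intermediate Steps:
t(A) = -122/9 (t(A) = -1 + (⅑)*(-113) = -1 - 113/9 = -122/9)
G = 6 (G = 6 + 93*(-10 + 1*10) = 6 + 93*(-10 + 10) = 6 + 93*0 = 6 + 0 = 6)
(G + 47528)/(t(-164) + M) = (6 + 47528)/(-122/9 - 38764) = 47534/(-348998/9) = 47534*(-9/348998) = -213903/174499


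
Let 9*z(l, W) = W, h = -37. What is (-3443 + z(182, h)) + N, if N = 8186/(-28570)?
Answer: -443214677/128565 ≈ -3447.4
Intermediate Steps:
z(l, W) = W/9
N = -4093/14285 (N = 8186*(-1/28570) = -4093/14285 ≈ -0.28652)
(-3443 + z(182, h)) + N = (-3443 + (⅑)*(-37)) - 4093/14285 = (-3443 - 37/9) - 4093/14285 = -31024/9 - 4093/14285 = -443214677/128565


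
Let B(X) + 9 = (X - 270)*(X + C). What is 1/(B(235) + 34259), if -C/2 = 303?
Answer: 1/47235 ≈ 2.1171e-5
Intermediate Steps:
C = -606 (C = -2*303 = -606)
B(X) = -9 + (-606 + X)*(-270 + X) (B(X) = -9 + (X - 270)*(X - 606) = -9 + (-270 + X)*(-606 + X) = -9 + (-606 + X)*(-270 + X))
1/(B(235) + 34259) = 1/((163611 + 235² - 876*235) + 34259) = 1/((163611 + 55225 - 205860) + 34259) = 1/(12976 + 34259) = 1/47235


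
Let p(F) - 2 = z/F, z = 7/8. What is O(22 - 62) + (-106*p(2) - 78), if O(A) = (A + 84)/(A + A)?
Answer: -13477/40 ≈ -336.92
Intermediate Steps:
z = 7/8 (z = 7*(⅛) = 7/8 ≈ 0.87500)
p(F) = 2 + 7/(8*F)
O(A) = (84 + A)/(2*A) (O(A) = (84 + A)/((2*A)) = (84 + A)*(1/(2*A)) = (84 + A)/(2*A))
O(22 - 62) + (-106*p(2) - 78) = (84 + (22 - 62))/(2*(22 - 62)) + (-106*(2 + (7/8)/2) - 78) = (½)*(84 - 40)/(-40) + (-106*(2 + (7/8)*(½)) - 78) = (½)*(-1/40)*44 + (-106*(2 + 7/16) - 78) = -11/20 + (-106*39/16 - 78) = -11/20 + (-2067/8 - 78) = -11/20 - 2691/8 = -13477/40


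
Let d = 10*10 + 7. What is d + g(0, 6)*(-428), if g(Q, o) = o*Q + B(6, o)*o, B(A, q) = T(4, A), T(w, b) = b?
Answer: -15301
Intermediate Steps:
B(A, q) = A
g(Q, o) = 6*o + Q*o (g(Q, o) = o*Q + 6*o = Q*o + 6*o = 6*o + Q*o)
d = 107 (d = 100 + 7 = 107)
d + g(0, 6)*(-428) = 107 + (6*(6 + 0))*(-428) = 107 + (6*6)*(-428) = 107 + 36*(-428) = 107 - 15408 = -15301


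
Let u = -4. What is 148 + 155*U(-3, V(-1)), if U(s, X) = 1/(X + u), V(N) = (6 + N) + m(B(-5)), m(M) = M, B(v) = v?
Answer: 437/4 ≈ 109.25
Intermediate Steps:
V(N) = 1 + N (V(N) = (6 + N) - 5 = 1 + N)
U(s, X) = 1/(-4 + X) (U(s, X) = 1/(X - 4) = 1/(-4 + X))
148 + 155*U(-3, V(-1)) = 148 + 155/(-4 + (1 - 1)) = 148 + 155/(-4 + 0) = 148 + 155/(-4) = 148 + 155*(-¼) = 148 - 155/4 = 437/4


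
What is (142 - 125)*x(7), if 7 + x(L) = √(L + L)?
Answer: -119 + 17*√14 ≈ -55.392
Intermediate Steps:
x(L) = -7 + √2*√L (x(L) = -7 + √(L + L) = -7 + √(2*L) = -7 + √2*√L)
(142 - 125)*x(7) = (142 - 125)*(-7 + √2*√7) = 17*(-7 + √14) = -119 + 17*√14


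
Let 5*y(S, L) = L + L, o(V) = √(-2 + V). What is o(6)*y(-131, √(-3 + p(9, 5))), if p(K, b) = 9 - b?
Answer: ⅘ ≈ 0.80000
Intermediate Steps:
y(S, L) = 2*L/5 (y(S, L) = (L + L)/5 = (2*L)/5 = 2*L/5)
o(6)*y(-131, √(-3 + p(9, 5))) = √(-2 + 6)*(2*√(-3 + (9 - 1*5))/5) = √4*(2*√(-3 + (9 - 5))/5) = 2*(2*√(-3 + 4)/5) = 2*(2*√1/5) = 2*((⅖)*1) = 2*(⅖) = ⅘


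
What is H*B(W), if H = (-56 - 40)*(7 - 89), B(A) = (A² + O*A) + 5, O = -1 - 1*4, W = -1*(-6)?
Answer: 86592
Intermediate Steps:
W = 6
O = -5 (O = -1 - 4 = -5)
B(A) = 5 + A² - 5*A (B(A) = (A² - 5*A) + 5 = 5 + A² - 5*A)
H = 7872 (H = -96*(-82) = 7872)
H*B(W) = 7872*(5 + 6² - 5*6) = 7872*(5 + 36 - 30) = 7872*11 = 86592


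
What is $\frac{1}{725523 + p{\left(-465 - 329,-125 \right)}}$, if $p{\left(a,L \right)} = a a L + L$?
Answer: $- \frac{1}{78079102} \approx -1.2808 \cdot 10^{-8}$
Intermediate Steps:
$p{\left(a,L \right)} = L + L a^{2}$ ($p{\left(a,L \right)} = a^{2} L + L = L a^{2} + L = L + L a^{2}$)
$\frac{1}{725523 + p{\left(-465 - 329,-125 \right)}} = \frac{1}{725523 - 125 \left(1 + \left(-465 - 329\right)^{2}\right)} = \frac{1}{725523 - 125 \left(1 + \left(-794\right)^{2}\right)} = \frac{1}{725523 - 125 \left(1 + 630436\right)} = \frac{1}{725523 - 78804625} = \frac{1}{-78079102} = - \frac{1}{78079102}$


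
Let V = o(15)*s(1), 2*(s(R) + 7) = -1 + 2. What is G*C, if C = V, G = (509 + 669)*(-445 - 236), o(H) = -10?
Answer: -52144170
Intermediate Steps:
s(R) = -13/2 (s(R) = -7 + (-1 + 2)/2 = -7 + (½)*1 = -7 + ½ = -13/2)
G = -802218 (G = 1178*(-681) = -802218)
V = 65 (V = -10*(-13/2) = 65)
C = 65
G*C = -802218*65 = -52144170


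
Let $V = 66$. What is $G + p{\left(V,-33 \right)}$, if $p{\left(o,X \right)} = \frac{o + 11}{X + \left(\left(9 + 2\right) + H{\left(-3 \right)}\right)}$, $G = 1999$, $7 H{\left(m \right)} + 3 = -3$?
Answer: $\frac{319301}{160} \approx 1995.6$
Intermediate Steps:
$H{\left(m \right)} = - \frac{6}{7}$ ($H{\left(m \right)} = - \frac{3}{7} + \frac{1}{7} \left(-3\right) = - \frac{3}{7} - \frac{3}{7} = - \frac{6}{7}$)
$p{\left(o,X \right)} = \frac{11 + o}{\frac{71}{7} + X}$ ($p{\left(o,X \right)} = \frac{o + 11}{X + \left(\left(9 + 2\right) - \frac{6}{7}\right)} = \frac{11 + o}{X + \left(11 - \frac{6}{7}\right)} = \frac{11 + o}{X + \frac{71}{7}} = \frac{11 + o}{\frac{71}{7} + X}$)
$G + p{\left(V,-33 \right)} = 1999 + \frac{7 \left(11 + 66\right)}{71 + 7 \left(-33\right)} = 1999 + 7 \frac{1}{71 - 231} \cdot 77 = 1999 + 7 \frac{1}{-160} \cdot 77 = 1999 + 7 \left(- \frac{1}{160}\right) 77 = 1999 - \frac{539}{160} = \frac{319301}{160}$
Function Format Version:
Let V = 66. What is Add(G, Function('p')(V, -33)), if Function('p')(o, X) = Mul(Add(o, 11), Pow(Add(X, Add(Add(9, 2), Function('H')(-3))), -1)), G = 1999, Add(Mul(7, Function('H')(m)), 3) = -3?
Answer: Rational(319301, 160) ≈ 1995.6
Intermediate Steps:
Function('H')(m) = Rational(-6, 7) (Function('H')(m) = Add(Rational(-3, 7), Mul(Rational(1, 7), -3)) = Add(Rational(-3, 7), Rational(-3, 7)) = Rational(-6, 7))
Function('p')(o, X) = Mul(Pow(Add(Rational(71, 7), X), -1), Add(11, o)) (Function('p')(o, X) = Mul(Add(o, 11), Pow(Add(X, Add(Add(9, 2), Rational(-6, 7))), -1)) = Mul(Add(11, o), Pow(Add(X, Add(11, Rational(-6, 7))), -1)) = Mul(Add(11, o), Pow(Add(X, Rational(71, 7)), -1)) = Mul(Add(11, o), Pow(Add(Rational(71, 7), X), -1)) = Mul(Pow(Add(Rational(71, 7), X), -1), Add(11, o)))
Add(G, Function('p')(V, -33)) = Add(1999, Mul(7, Pow(Add(71, Mul(7, -33)), -1), Add(11, 66))) = Add(1999, Mul(7, Pow(Add(71, -231), -1), 77)) = Add(1999, Mul(7, Pow(-160, -1), 77)) = Add(1999, Mul(7, Rational(-1, 160), 77)) = Add(1999, Rational(-539, 160)) = Rational(319301, 160)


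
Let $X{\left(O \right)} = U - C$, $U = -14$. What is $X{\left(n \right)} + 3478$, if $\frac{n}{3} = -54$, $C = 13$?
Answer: $3451$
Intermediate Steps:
$n = -162$ ($n = 3 \left(-54\right) = -162$)
$X{\left(O \right)} = -27$ ($X{\left(O \right)} = -14 - 13 = -27$)
$X{\left(n \right)} + 3478 = -27 + 3478 = 3451$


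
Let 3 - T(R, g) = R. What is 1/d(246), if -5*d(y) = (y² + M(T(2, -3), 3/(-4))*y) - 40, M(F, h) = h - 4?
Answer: -2/23723 ≈ -8.4306e-5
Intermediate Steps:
T(R, g) = 3 - R
M(F, h) = -4 + h
d(y) = 8 - y²/5 + 19*y/20 (d(y) = -((y² + (-4 + 3/(-4))*y) - 40)/5 = -((y² + (-4 + 3*(-¼))*y) - 40)/5 = -((y² + (-4 - ¾)*y) - 40)/5 = -((y² - 19*y/4) - 40)/5 = -(-40 + y² - 19*y/4)/5 = 8 - y²/5 + 19*y/20)
1/d(246) = 1/(8 - ⅕*246² + (19/20)*246) = 1/(8 - ⅕*60516 + 2337/10) = 1/(8 - 60516/5 + 2337/10) = 1/(-23723/2) = -2/23723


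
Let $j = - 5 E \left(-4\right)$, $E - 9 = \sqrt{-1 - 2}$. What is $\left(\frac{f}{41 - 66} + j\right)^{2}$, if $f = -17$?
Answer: $\frac{19653289}{625} + \frac{36136 i \sqrt{3}}{5} \approx 31445.0 + 12518.0 i$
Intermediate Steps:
$E = 9 + i \sqrt{3}$ ($E = 9 + \sqrt{-1 - 2} = 9 + \sqrt{-3} = 9 + i \sqrt{3} \approx 9.0 + 1.732 i$)
$j = 180 + 20 i \sqrt{3}$ ($j = - 5 \left(9 + i \sqrt{3}\right) \left(-4\right) = \left(-45 - 5 i \sqrt{3}\right) \left(-4\right) = 180 + 20 i \sqrt{3} \approx 180.0 + 34.641 i$)
$\left(\frac{f}{41 - 66} + j\right)^{2} = \left(- \frac{17}{41 - 66} + \left(180 + 20 i \sqrt{3}\right)\right)^{2} = \left(- \frac{17}{-25} + \left(180 + 20 i \sqrt{3}\right)\right)^{2} = \left(\left(-17\right) \left(- \frac{1}{25}\right) + \left(180 + 20 i \sqrt{3}\right)\right)^{2} = \left(\frac{17}{25} + \left(180 + 20 i \sqrt{3}\right)\right)^{2} = \left(\frac{4517}{25} + 20 i \sqrt{3}\right)^{2}$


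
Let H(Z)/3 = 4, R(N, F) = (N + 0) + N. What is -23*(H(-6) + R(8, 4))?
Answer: -644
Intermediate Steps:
R(N, F) = 2*N (R(N, F) = N + N = 2*N)
H(Z) = 12 (H(Z) = 3*4 = 12)
-23*(H(-6) + R(8, 4)) = -23*(12 + 2*8) = -23*(12 + 16) = -23*28 = -644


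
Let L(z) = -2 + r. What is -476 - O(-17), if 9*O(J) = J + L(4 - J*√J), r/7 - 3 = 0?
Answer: -4286/9 ≈ -476.22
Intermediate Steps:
r = 21 (r = 21 + 7*0 = 21 + 0 = 21)
L(z) = 19 (L(z) = -2 + 21 = 19)
O(J) = 19/9 + J/9 (O(J) = (J + 19)/9 = (19 + J)/9 = 19/9 + J/9)
-476 - O(-17) = -476 - (19/9 + (⅑)*(-17)) = -476 - (19/9 - 17/9) = -476 - 1*2/9 = -476 - 2/9 = -4286/9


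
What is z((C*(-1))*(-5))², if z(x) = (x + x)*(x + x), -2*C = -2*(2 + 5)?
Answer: 24010000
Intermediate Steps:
C = 7 (C = -(-1)*(2 + 5) = -(-1)*7 = -½*(-14) = 7)
z(x) = 4*x² (z(x) = (2*x)*(2*x) = 4*x²)
z((C*(-1))*(-5))² = (4*((7*(-1))*(-5))²)² = (4*(-7*(-5))²)² = (4*35²)² = (4*1225)² = 4900² = 24010000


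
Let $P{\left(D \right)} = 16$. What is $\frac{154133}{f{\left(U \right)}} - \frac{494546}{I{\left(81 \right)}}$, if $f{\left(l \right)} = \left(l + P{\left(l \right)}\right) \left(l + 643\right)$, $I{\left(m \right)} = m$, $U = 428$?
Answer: $- \frac{1244211679}{203796} \approx -6105.2$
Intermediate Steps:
$f{\left(l \right)} = \left(16 + l\right) \left(643 + l\right)$ ($f{\left(l \right)} = \left(l + 16\right) \left(l + 643\right) = \left(16 + l\right) \left(643 + l\right)$)
$\frac{154133}{f{\left(U \right)}} - \frac{494546}{I{\left(81 \right)}} = \frac{154133}{10288 + 428^{2} + 659 \cdot 428} - \frac{494546}{81} = \frac{154133}{10288 + 183184 + 282052} - \frac{494546}{81} = \frac{154133}{475524} - \frac{494546}{81} = 154133 \cdot \frac{1}{475524} - \frac{494546}{81} = \frac{22019}{67932} - \frac{494546}{81} = - \frac{1244211679}{203796}$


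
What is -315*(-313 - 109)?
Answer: 132930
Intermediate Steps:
-315*(-313 - 109) = -315*(-422) = 132930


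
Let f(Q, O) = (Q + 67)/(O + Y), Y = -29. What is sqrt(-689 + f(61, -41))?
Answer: I*sqrt(846265)/35 ≈ 26.284*I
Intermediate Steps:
f(Q, O) = (67 + Q)/(-29 + O) (f(Q, O) = (Q + 67)/(O - 29) = (67 + Q)/(-29 + O))
sqrt(-689 + f(61, -41)) = sqrt(-689 + (67 + 61)/(-29 - 41)) = sqrt(-689 + 128/(-70)) = sqrt(-689 - 1/70*128) = sqrt(-689 - 64/35) = sqrt(-24179/35) = I*sqrt(846265)/35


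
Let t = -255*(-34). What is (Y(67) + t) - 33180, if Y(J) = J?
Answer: -24443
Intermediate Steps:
t = 8670
(Y(67) + t) - 33180 = (67 + 8670) - 33180 = 8737 - 33180 = -24443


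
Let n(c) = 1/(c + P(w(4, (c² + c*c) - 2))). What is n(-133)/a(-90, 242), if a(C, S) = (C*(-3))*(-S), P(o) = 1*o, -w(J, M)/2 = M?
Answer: 1/4631625900 ≈ 2.1591e-10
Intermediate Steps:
w(J, M) = -2*M
P(o) = o
n(c) = 1/(4 + c - 4*c²) (n(c) = 1/(c - 2*((c² + c*c) - 2)) = 1/(c - 2*((c² + c²) - 2)) = 1/(c - 2*(2*c² - 2)) = 1/(c - 2*(-2 + 2*c²)) = 1/(c + (4 - 4*c²)) = 1/(4 + c - 4*c²))
a(C, S) = 3*C*S (a(C, S) = (-3*C)*(-S) = 3*C*S)
n(-133)/a(-90, 242) = 1/((4 - 133 - 4*(-133)²)*((3*(-90)*242))) = 1/(4 - 133 - 4*17689*(-65340)) = -1/65340/(4 - 133 - 70756) = -1/65340/(-70885) = -1/70885*(-1/65340) = 1/4631625900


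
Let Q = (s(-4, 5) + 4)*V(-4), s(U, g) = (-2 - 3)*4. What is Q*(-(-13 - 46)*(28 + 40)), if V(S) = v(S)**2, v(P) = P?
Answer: -1027072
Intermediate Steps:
s(U, g) = -20 (s(U, g) = -5*4 = -20)
V(S) = S**2
Q = -256 (Q = (-20 + 4)*(-4)**2 = -16*16 = -256)
Q*(-(-13 - 46)*(28 + 40)) = -(-256)*(-13 - 46)*(28 + 40) = -(-256)*(-59*68) = -(-256)*(-4012) = -256*4012 = -1027072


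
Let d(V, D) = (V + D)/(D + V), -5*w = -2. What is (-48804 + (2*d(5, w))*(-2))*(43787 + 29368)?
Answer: -3570549240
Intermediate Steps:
w = 2/5 (w = -1/5*(-2) = 2/5 ≈ 0.40000)
d(V, D) = 1 (d(V, D) = (D + V)/(D + V) = 1)
(-48804 + (2*d(5, w))*(-2))*(43787 + 29368) = (-48804 + (2*1)*(-2))*(43787 + 29368) = (-48804 + 2*(-2))*73155 = (-48804 - 4)*73155 = -48808*73155 = -3570549240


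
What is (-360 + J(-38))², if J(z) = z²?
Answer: 1175056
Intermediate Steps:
(-360 + J(-38))² = (-360 + (-38)²)² = (-360 + 1444)² = 1084² = 1175056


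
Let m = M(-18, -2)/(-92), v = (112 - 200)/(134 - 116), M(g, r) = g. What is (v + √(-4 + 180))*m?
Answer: -22/23 + 18*√11/23 ≈ 1.6391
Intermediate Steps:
v = -44/9 (v = -88/18 = -88*1/18 = -44/9 ≈ -4.8889)
m = 9/46 (m = -18/(-92) = -18*(-1/92) = 9/46 ≈ 0.19565)
(v + √(-4 + 180))*m = (-44/9 + √(-4 + 180))*(9/46) = (-44/9 + √176)*(9/46) = (-44/9 + 4*√11)*(9/46) = -22/23 + 18*√11/23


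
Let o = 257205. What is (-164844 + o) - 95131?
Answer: -2770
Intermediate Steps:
(-164844 + o) - 95131 = (-164844 + 257205) - 95131 = 92361 - 95131 = -2770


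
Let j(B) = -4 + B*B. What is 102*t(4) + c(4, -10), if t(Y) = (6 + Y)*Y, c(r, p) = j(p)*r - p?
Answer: 4474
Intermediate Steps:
j(B) = -4 + B²
c(r, p) = -p + r*(-4 + p²) (c(r, p) = (-4 + p²)*r - p = r*(-4 + p²) - p = -p + r*(-4 + p²))
t(Y) = Y*(6 + Y)
102*t(4) + c(4, -10) = 102*(4*(6 + 4)) + (-1*(-10) + 4*(-4 + (-10)²)) = 102*(4*10) + (10 + 4*(-4 + 100)) = 102*40 + (10 + 4*96) = 4080 + (10 + 384) = 4080 + 394 = 4474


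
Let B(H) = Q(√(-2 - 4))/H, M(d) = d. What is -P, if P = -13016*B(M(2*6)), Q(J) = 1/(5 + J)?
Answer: 16270/93 - 3254*I*√6/93 ≈ 174.95 - 85.706*I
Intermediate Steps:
B(H) = 1/(H*(5 + I*√6)) (B(H) = 1/((5 + √(-2 - 4))*H) = 1/((5 + √(-6))*H) = 1/((5 + I*√6)*H) = 1/(H*(5 + I*√6)))
P = -3254/(3*(5 + I*√6)) (P = -13016/((2*6)*(5 + I*√6)) = -13016/(12*(5 + I*√6)) = -3254/(3*(5 + I*√6)) ≈ -174.95 + 85.706*I)
-P = -(-16270/93 + 3254*I*√6/93) = 16270/93 - 3254*I*√6/93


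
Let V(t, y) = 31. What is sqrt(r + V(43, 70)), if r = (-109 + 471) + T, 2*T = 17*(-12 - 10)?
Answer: sqrt(206) ≈ 14.353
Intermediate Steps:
T = -187 (T = (17*(-12 - 10))/2 = (17*(-22))/2 = (1/2)*(-374) = -187)
r = 175 (r = (-109 + 471) - 187 = 362 - 187 = 175)
sqrt(r + V(43, 70)) = sqrt(175 + 31) = sqrt(206)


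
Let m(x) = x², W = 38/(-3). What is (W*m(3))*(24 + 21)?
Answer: -5130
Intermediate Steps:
W = -38/3 (W = 38*(-⅓) = -38/3 ≈ -12.667)
(W*m(3))*(24 + 21) = (-38/3*3²)*(24 + 21) = -38/3*9*45 = -114*45 = -5130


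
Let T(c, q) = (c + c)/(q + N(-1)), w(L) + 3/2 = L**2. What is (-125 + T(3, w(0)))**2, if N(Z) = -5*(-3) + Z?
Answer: 9690769/625 ≈ 15505.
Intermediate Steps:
w(L) = -3/2 + L**2
N(Z) = 15 + Z
T(c, q) = 2*c/(14 + q) (T(c, q) = (c + c)/(q + (15 - 1)) = (2*c)/(q + 14) = (2*c)/(14 + q) = 2*c/(14 + q))
(-125 + T(3, w(0)))**2 = (-125 + 2*3/(14 + (-3/2 + 0**2)))**2 = (-125 + 2*3/(14 + (-3/2 + 0)))**2 = (-125 + 2*3/(14 - 3/2))**2 = (-125 + 2*3/(25/2))**2 = (-125 + 2*3*(2/25))**2 = (-125 + 12/25)**2 = (-3113/25)**2 = 9690769/625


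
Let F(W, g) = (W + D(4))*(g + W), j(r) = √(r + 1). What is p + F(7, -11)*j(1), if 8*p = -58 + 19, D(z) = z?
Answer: -39/8 - 44*√2 ≈ -67.100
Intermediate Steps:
j(r) = √(1 + r)
p = -39/8 (p = (-58 + 19)/8 = (⅛)*(-39) = -39/8 ≈ -4.8750)
F(W, g) = (4 + W)*(W + g) (F(W, g) = (W + 4)*(g + W) = (4 + W)*(W + g))
p + F(7, -11)*j(1) = -39/8 + (7² + 4*7 + 4*(-11) + 7*(-11))*√(1 + 1) = -39/8 + (49 + 28 - 44 - 77)*√2 = -39/8 - 44*√2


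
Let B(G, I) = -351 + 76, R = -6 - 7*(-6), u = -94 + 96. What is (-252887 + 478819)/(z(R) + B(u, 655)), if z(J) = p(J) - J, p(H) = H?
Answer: -225932/275 ≈ -821.57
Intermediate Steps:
u = 2
R = 36 (R = -6 + 42 = 36)
B(G, I) = -275
z(J) = 0 (z(J) = J - J = 0)
(-252887 + 478819)/(z(R) + B(u, 655)) = (-252887 + 478819)/(0 - 275) = 225932/(-275) = 225932*(-1/275) = -225932/275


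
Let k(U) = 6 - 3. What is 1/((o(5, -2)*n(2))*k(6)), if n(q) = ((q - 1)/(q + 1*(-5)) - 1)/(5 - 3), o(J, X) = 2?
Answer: -¼ ≈ -0.25000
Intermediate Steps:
k(U) = 3
n(q) = -½ + (-1 + q)/(2*(-5 + q)) (n(q) = ((-1 + q)/(q - 5) - 1)/2 = ((-1 + q)/(-5 + q) - 1)*(½) = (-1 + (-1 + q)/(-5 + q))*(½) = -½ + (-1 + q)/(2*(-5 + q)))
1/((o(5, -2)*n(2))*k(6)) = 1/((2*(2/(-5 + 2)))*3) = 1/((2*(2/(-3)))*3) = 1/((2*(2*(-⅓)))*3) = 1/((2*(-⅔))*3) = 1/(-4/3*3) = 1/(-4) = -¼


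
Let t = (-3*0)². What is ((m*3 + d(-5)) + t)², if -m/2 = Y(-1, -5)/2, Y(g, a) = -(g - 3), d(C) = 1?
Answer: 121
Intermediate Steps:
Y(g, a) = 3 - g (Y(g, a) = -(-3 + g) = 3 - g)
m = -4 (m = -2*(3 - 1*(-1))/2 = -2*(3 + 1)/2 = -8/2 = -2*2 = -4)
t = 0 (t = 0² = 0)
((m*3 + d(-5)) + t)² = ((-4*3 + 1) + 0)² = ((-12 + 1) + 0)² = (-11 + 0)² = (-11)² = 121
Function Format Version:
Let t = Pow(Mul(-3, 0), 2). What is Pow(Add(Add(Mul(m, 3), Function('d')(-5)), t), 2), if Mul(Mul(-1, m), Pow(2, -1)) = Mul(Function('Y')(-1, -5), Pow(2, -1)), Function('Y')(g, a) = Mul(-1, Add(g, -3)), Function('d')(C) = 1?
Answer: 121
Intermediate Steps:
Function('Y')(g, a) = Add(3, Mul(-1, g)) (Function('Y')(g, a) = Mul(-1, Add(-3, g)) = Add(3, Mul(-1, g)))
m = -4 (m = Mul(-2, Mul(Add(3, Mul(-1, -1)), Pow(2, -1))) = Mul(-2, Mul(Add(3, 1), Rational(1, 2))) = Mul(-2, Mul(4, Rational(1, 2))) = Mul(-2, 2) = -4)
t = 0 (t = Pow(0, 2) = 0)
Pow(Add(Add(Mul(m, 3), Function('d')(-5)), t), 2) = Pow(Add(Add(Mul(-4, 3), 1), 0), 2) = Pow(Add(Add(-12, 1), 0), 2) = Pow(Add(-11, 0), 2) = Pow(-11, 2) = 121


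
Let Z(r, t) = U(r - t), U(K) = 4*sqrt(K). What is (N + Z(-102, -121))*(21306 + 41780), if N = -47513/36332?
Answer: -1498702559/18166 + 252344*sqrt(19) ≈ 1.0174e+6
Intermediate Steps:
N = -47513/36332 (N = -47513*1/36332 = -47513/36332 ≈ -1.3077)
Z(r, t) = 4*sqrt(r - t)
(N + Z(-102, -121))*(21306 + 41780) = (-47513/36332 + 4*sqrt(-102 - 1*(-121)))*(21306 + 41780) = (-47513/36332 + 4*sqrt(-102 + 121))*63086 = (-47513/36332 + 4*sqrt(19))*63086 = -1498702559/18166 + 252344*sqrt(19)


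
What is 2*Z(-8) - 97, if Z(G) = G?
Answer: -113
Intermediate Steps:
2*Z(-8) - 97 = 2*(-8) - 97 = -16 - 97 = -113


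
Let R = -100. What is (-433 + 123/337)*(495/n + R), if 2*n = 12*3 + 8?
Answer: 11299345/337 ≈ 33529.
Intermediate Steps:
n = 22 (n = (12*3 + 8)/2 = (36 + 8)/2 = (½)*44 = 22)
(-433 + 123/337)*(495/n + R) = (-433 + 123/337)*(495/22 - 100) = (-433 + 123*(1/337))*(495*(1/22) - 100) = (-433 + 123/337)*(45/2 - 100) = -145798/337*(-155/2) = 11299345/337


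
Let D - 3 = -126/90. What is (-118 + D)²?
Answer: 338724/25 ≈ 13549.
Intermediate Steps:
D = 8/5 (D = 3 - 126/90 = 3 - 126*1/90 = 3 - 7/5 = 8/5 ≈ 1.6000)
(-118 + D)² = (-118 + 8/5)² = (-582/5)² = 338724/25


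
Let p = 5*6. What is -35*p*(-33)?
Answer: 34650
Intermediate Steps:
p = 30
-35*p*(-33) = -35*30*(-33) = -1050*(-33) = 34650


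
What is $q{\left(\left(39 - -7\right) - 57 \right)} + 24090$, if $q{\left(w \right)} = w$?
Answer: $24079$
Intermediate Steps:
$q{\left(\left(39 - -7\right) - 57 \right)} + 24090 = \left(\left(39 - -7\right) - 57\right) + 24090 = \left(\left(39 + 7\right) - 57\right) + 24090 = \left(46 - 57\right) + 24090 = -11 + 24090 = 24079$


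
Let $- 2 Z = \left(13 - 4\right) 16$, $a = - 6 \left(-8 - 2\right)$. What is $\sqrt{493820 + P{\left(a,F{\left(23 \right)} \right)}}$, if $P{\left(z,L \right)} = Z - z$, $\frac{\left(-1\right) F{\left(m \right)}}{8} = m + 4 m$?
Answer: $2 \sqrt{123422} \approx 702.63$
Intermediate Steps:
$F{\left(m \right)} = - 40 m$ ($F{\left(m \right)} = - 8 \left(m + 4 m\right) = - 8 \cdot 5 m = - 40 m$)
$a = 60$ ($a = \left(-6\right) \left(-10\right) = 60$)
$Z = -72$ ($Z = - \frac{\left(13 - 4\right) 16}{2} = - \frac{9 \cdot 16}{2} = \left(- \frac{1}{2}\right) 144 = -72$)
$P{\left(z,L \right)} = -72 - z$
$\sqrt{493820 + P{\left(a,F{\left(23 \right)} \right)}} = \sqrt{493820 - 132} = \sqrt{493688} = 2 \sqrt{123422}$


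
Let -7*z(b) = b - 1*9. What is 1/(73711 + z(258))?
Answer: 7/515728 ≈ 1.3573e-5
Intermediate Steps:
z(b) = 9/7 - b/7 (z(b) = -(b - 1*9)/7 = -(b - 9)/7 = -(-9 + b)/7 = 9/7 - b/7)
1/(73711 + z(258)) = 1/(73711 + (9/7 - ⅐*258)) = 1/(73711 + (9/7 - 258/7)) = 1/(73711 - 249/7) = 1/(515728/7) = 7/515728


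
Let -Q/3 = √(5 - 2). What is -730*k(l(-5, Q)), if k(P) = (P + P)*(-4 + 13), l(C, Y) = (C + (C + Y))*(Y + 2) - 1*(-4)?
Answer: -144540 - 315360*√3 ≈ -6.9076e+5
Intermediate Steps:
Q = -3*√3 (Q = -3*√(5 - 2) = -3*√3 ≈ -5.1962)
l(C, Y) = 4 + (2 + Y)*(Y + 2*C) (l(C, Y) = (Y + 2*C)*(2 + Y) + 4 = (2 + Y)*(Y + 2*C) + 4 = 4 + (2 + Y)*(Y + 2*C))
k(P) = 18*P (k(P) = (2*P)*9 = 18*P)
-730*k(l(-5, Q)) = -13140*(4 + (-3*√3)² + 2*(-3*√3) + 4*(-5) + 2*(-5)*(-3*√3)) = -13140*(4 + 27 - 6*√3 - 20 + 30*√3) = -13140*(11 + 24*√3) = -730*(198 + 432*√3) = -144540 - 315360*√3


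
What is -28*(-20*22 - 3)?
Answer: 12404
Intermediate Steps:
-28*(-20*22 - 3) = -28*(-440 - 3) = -28*(-443) = 12404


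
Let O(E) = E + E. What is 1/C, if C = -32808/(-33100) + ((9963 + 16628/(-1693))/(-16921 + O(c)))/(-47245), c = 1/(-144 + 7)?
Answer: 306872362526527325/304169031217572091 ≈ 1.0089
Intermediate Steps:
c = -1/137 (c = 1/(-137) = -1/137 ≈ -0.0072993)
O(E) = 2*E
C = 304169031217572091/306872362526527325 (C = -32808/(-33100) + ((9963 + 16628/(-1693))/(-16921 + 2*(-1/137)))/(-47245) = -32808*(-1/33100) + ((9963 + 16628*(-1/1693))/(-16921 - 2/137))*(-1/47245) = 8202/8275 + ((9963 - 16628/1693)/(-2318179/137))*(-1/47245) = 8202/8275 + ((16850731/1693)*(-137/2318179))*(-1/47245) = 8202/8275 - 2308550147/3924677047*(-1/47245) = 8202/8275 + 2308550147/185421367085515 = 304169031217572091/306872362526527325 ≈ 0.99119)
1/C = 1/(304169031217572091/306872362526527325) = 306872362526527325/304169031217572091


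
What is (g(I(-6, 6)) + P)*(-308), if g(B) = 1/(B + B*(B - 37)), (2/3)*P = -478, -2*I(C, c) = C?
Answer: 1987552/9 ≈ 2.2084e+5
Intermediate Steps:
I(C, c) = -C/2
P = -717 (P = (3/2)*(-478) = -717)
g(B) = 1/(B + B*(-37 + B))
(g(I(-6, 6)) + P)*(-308) = (1/(((-½*(-6)))*(-36 - ½*(-6))) - 717)*(-308) = (1/(3*(-36 + 3)) - 717)*(-308) = ((⅓)/(-33) - 717)*(-308) = ((⅓)*(-1/33) - 717)*(-308) = (-1/99 - 717)*(-308) = -70984/99*(-308) = 1987552/9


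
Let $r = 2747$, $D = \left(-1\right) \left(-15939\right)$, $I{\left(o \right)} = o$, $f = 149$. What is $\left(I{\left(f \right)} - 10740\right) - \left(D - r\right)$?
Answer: $-23783$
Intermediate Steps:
$D = 15939$
$\left(I{\left(f \right)} - 10740\right) - \left(D - r\right) = \left(149 - 10740\right) - \left(15939 - 2747\right) = -10591 - 13192 = -23783$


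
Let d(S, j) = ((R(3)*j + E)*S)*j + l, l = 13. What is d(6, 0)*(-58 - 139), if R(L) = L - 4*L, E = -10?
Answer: -2561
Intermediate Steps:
R(L) = -3*L
d(S, j) = 13 + S*j*(-10 - 9*j) (d(S, j) = (((-3*3)*j - 10)*S)*j + 13 = ((-9*j - 10)*S)*j + 13 = ((-10 - 9*j)*S)*j + 13 = (S*(-10 - 9*j))*j + 13 = S*j*(-10 - 9*j) + 13 = 13 + S*j*(-10 - 9*j))
d(6, 0)*(-58 - 139) = (13 - 10*6*0 - 9*6*0²)*(-58 - 139) = (13 + 0 - 9*6*0)*(-197) = (13 + 0 + 0)*(-197) = 13*(-197) = -2561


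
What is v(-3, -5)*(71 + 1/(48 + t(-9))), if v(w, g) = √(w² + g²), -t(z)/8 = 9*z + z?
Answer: 54529*√34/768 ≈ 414.01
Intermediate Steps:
t(z) = -80*z (t(z) = -8*(9*z + z) = -80*z)
v(w, g) = √(g² + w²)
v(-3, -5)*(71 + 1/(48 + t(-9))) = √((-5)² + (-3)²)*(71 + 1/(48 - 80*(-9))) = √(25 + 9)*(71 + 1/(48 + 720)) = √34*(71 + 1/768) = √34*(54529/768) = 54529*√34/768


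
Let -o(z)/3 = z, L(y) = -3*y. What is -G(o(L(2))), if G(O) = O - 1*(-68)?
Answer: -86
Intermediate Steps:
o(z) = -3*z
G(O) = 68 + O (G(O) = O + 68 = 68 + O)
-G(o(L(2))) = -(68 - (-9)*2) = -(68 - 3*(-6)) = -(68 + 18) = -1*86 = -86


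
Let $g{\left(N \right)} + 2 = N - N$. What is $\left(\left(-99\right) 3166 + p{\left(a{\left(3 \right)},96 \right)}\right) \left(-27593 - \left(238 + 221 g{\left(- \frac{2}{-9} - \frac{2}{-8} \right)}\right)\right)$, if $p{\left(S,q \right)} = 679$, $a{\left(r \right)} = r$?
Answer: $8566046695$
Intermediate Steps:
$g{\left(N \right)} = -2$ ($g{\left(N \right)} = -2 + \left(N - N\right) = -2 + 0 = -2$)
$\left(\left(-99\right) 3166 + p{\left(a{\left(3 \right)},96 \right)}\right) \left(-27593 - \left(238 + 221 g{\left(- \frac{2}{-9} - \frac{2}{-8} \right)}\right)\right) = \left(\left(-99\right) 3166 + 679\right) \left(-27593 - -204\right) = \left(-313434 + 679\right) \left(-27593 + \left(442 - 238\right)\right) = - 312755 \left(-27593 + 204\right) = \left(-312755\right) \left(-27389\right) = 8566046695$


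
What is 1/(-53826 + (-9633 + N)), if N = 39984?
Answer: -1/23475 ≈ -4.2599e-5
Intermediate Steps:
1/(-53826 + (-9633 + N)) = 1/(-53826 + (-9633 + 39984)) = 1/(-53826 + 30351) = 1/(-23475) = -1/23475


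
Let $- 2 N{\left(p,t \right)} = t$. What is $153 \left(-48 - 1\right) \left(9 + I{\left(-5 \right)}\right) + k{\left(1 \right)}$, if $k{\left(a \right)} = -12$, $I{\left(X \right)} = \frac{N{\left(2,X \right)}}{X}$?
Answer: $- \frac{127473}{2} \approx -63737.0$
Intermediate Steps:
$N{\left(p,t \right)} = - \frac{t}{2}$
$I{\left(X \right)} = - \frac{1}{2}$ ($I{\left(X \right)} = \frac{\left(- \frac{1}{2}\right) X}{X} = - \frac{1}{2}$)
$153 \left(-48 - 1\right) \left(9 + I{\left(-5 \right)}\right) + k{\left(1 \right)} = 153 \left(-48 - 1\right) \left(9 - \frac{1}{2}\right) - 12 = 153 \left(\left(-49\right) \frac{17}{2}\right) - 12 = 153 \left(- \frac{833}{2}\right) - 12 = - \frac{127449}{2} - 12 = - \frac{127473}{2}$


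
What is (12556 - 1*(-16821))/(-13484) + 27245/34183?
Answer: -636822411/460923572 ≈ -1.3816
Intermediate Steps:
(12556 - 1*(-16821))/(-13484) + 27245/34183 = (12556 + 16821)*(-1/13484) + 27245*(1/34183) = 29377*(-1/13484) + 27245/34183 = -29377/13484 + 27245/34183 = -636822411/460923572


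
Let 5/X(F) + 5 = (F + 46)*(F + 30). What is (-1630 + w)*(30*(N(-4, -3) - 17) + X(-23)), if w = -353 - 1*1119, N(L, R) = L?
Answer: 50808175/26 ≈ 1.9542e+6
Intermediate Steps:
X(F) = 5/(-5 + (30 + F)*(46 + F)) (X(F) = 5/(-5 + (F + 46)*(F + 30)) = 5/(-5 + (46 + F)*(30 + F)) = 5/(-5 + (30 + F)*(46 + F)))
w = -1472 (w = -353 - 1119 = -1472)
(-1630 + w)*(30*(N(-4, -3) - 17) + X(-23)) = (-1630 - 1472)*(30*(-4 - 17) + 5/(1375 + (-23)**2 + 76*(-23))) = -3102*(30*(-21) + 5/(1375 + 529 - 1748)) = -3102*(-630 + 5/156) = -3102*(-98275/156) = 50808175/26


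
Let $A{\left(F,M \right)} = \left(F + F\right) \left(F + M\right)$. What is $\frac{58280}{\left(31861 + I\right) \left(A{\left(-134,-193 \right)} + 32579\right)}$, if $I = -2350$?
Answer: $\frac{11656}{709532973} \approx 1.6428 \cdot 10^{-5}$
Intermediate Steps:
$A{\left(F,M \right)} = 2 F \left(F + M\right)$
$\frac{58280}{\left(31861 + I\right) \left(A{\left(-134,-193 \right)} + 32579\right)} = \frac{58280}{\left(31861 - 2350\right) \left(2 \left(-134\right) \left(-134 - 193\right) + 32579\right)} = \frac{58280}{29511 \left(2 \left(-134\right) \left(-327\right) + 32579\right)} = \frac{58280}{29511 \left(87636 + 32579\right)} = \frac{58280}{29511 \cdot 120215} = \frac{58280}{3547664865} = 58280 \cdot \frac{1}{3547664865} = \frac{11656}{709532973}$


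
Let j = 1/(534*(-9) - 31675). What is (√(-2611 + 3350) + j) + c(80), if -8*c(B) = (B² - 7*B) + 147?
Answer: -218411755/291848 + √739 ≈ -721.19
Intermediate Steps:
c(B) = -147/8 - B²/8 + 7*B/8 (c(B) = -((B² - 7*B) + 147)/8 = -(147 + B² - 7*B)/8 = -147/8 - B²/8 + 7*B/8)
j = -1/36481 (j = 1/(-4806 - 31675) = 1/(-36481) = -1/36481 ≈ -2.7412e-5)
(√(-2611 + 3350) + j) + c(80) = (√(-2611 + 3350) - 1/36481) + (-147/8 - ⅛*80² + (7/8)*80) = (√739 - 1/36481) + (-147/8 - ⅛*6400 + 70) = (-1/36481 + √739) + (-147/8 - 800 + 70) = (-1/36481 + √739) - 5987/8 = -218411755/291848 + √739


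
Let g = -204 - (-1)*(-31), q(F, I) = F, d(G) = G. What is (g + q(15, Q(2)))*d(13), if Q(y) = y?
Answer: -2860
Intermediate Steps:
g = -235 (g = -204 - 1*31 = -204 - 31 = -235)
(g + q(15, Q(2)))*d(13) = (-235 + 15)*13 = -220*13 = -2860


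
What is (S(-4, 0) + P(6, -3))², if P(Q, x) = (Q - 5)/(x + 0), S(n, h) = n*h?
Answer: ⅑ ≈ 0.11111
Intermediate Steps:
S(n, h) = h*n
P(Q, x) = (-5 + Q)/x
(S(-4, 0) + P(6, -3))² = (0*(-4) + (-5 + 6)/(-3))² = (0 - ⅓*1)² = (0 - ⅓)² = (-⅓)² = ⅑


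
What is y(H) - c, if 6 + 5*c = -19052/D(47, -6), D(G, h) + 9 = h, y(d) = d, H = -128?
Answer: -28562/75 ≈ -380.83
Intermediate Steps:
D(G, h) = -9 + h
c = 18962/75 (c = -6/5 + (-19052/(-9 - 6))/5 = -6/5 + (-19052/(-15))/5 = -6/5 + (-19052*(-1/15))/5 = -6/5 + (⅕)*(19052/15) = -6/5 + 19052/75 = 18962/75 ≈ 252.83)
y(H) - c = -128 - 1*18962/75 = -128 - 18962/75 = -28562/75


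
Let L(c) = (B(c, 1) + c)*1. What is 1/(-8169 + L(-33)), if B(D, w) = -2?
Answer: -1/8204 ≈ -0.00012189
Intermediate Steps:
L(c) = -2 + c (L(c) = (-2 + c)*1 = -2 + c)
1/(-8169 + L(-33)) = 1/(-8169 + (-2 - 33)) = 1/(-8169 - 35) = 1/(-8204) = -1/8204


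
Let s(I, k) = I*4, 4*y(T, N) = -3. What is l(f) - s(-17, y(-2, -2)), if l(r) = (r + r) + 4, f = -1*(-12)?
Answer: 96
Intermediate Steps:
y(T, N) = -¾ (y(T, N) = (¼)*(-3) = -¾)
s(I, k) = 4*I
f = 12
l(r) = 4 + 2*r (l(r) = 2*r + 4 = 4 + 2*r)
l(f) - s(-17, y(-2, -2)) = (4 + 2*12) - 4*(-17) = (4 + 24) - 1*(-68) = 28 + 68 = 96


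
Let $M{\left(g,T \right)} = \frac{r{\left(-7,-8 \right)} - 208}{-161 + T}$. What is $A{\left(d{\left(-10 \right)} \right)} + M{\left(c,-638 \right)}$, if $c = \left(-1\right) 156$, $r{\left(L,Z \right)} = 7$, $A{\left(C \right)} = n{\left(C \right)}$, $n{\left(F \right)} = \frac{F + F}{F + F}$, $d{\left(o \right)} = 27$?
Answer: $\frac{1000}{799} \approx 1.2516$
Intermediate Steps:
$n{\left(F \right)} = 1$ ($n{\left(F \right)} = \frac{2 F}{2 F} = 2 F \frac{1}{2 F} = 1$)
$A{\left(C \right)} = 1$
$c = -156$
$M{\left(g,T \right)} = - \frac{201}{-161 + T}$ ($M{\left(g,T \right)} = \frac{7 - 208}{-161 + T} = - \frac{201}{-161 + T}$)
$A{\left(d{\left(-10 \right)} \right)} + M{\left(c,-638 \right)} = 1 - \frac{201}{-161 - 638} = 1 - \frac{201}{-799} = 1 - - \frac{201}{799} = 1 + \frac{201}{799} = \frac{1000}{799}$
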